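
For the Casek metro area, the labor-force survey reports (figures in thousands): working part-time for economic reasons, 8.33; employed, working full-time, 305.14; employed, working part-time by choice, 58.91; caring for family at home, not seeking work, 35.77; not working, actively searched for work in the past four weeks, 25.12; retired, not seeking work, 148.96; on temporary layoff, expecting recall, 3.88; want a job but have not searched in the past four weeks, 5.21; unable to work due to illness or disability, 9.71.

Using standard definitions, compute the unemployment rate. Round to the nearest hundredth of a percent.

Employed = 8.33 + 305.14 + 58.91 = 372.38 thousand (anyone who worked, including part-time for economic reasons, counts as employed).
Unemployed = 25.12 + 3.88 = 29.00 thousand (jobless and actively searching, or on temporary layoff).
Labor force = 372.38 + 29.00 = 401.38 thousand.
Unemployment rate = 29.00 / 401.38 = 7.23%.

Unemployment rate ≈ 7.23%.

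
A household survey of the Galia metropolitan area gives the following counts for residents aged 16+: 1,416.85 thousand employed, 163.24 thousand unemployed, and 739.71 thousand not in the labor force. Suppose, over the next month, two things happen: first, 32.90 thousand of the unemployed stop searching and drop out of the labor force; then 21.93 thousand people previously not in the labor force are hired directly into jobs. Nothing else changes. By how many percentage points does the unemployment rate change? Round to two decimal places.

The unemployment rate changes by −2.02 percentage points.

Initially, labor force = 1,416.85 + 163.24 = 1,580.09 thousand, so u = 163.24/1,580.09 = 10.33%.
After the first change, unemployed and labor force both fall by 32.90 → E = 1,416.85, U = 130.34, labor force = 1,547.19 thousand.
After the second change, employed and labor force both rise by 21.93; unemployed unchanged → E = 1,438.78, U = 130.34, labor force = 1,569.12 thousand.
New unemployment rate = 130.34 / 1,569.12 = 8.31%.
Change = 8.31% − 10.33% = −2.02 percentage points.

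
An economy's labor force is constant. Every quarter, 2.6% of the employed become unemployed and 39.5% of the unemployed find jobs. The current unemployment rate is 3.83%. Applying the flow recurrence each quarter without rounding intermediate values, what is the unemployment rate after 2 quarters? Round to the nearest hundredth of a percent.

Unemployment rate after two quarters ≈ 5.39%.

With a fixed labor force, u_{t+1} = u_t + s·(1−u_t) − f·u_t = u_t·(1−s−f) + s.
Here 1−s−f = 0.579 and s = 0.026.
u_1 = 0.038300 × 0.579 + 0.026 = 0.048176.
u_2 = 0.048176 × 0.579 + 0.026 = 0.053894.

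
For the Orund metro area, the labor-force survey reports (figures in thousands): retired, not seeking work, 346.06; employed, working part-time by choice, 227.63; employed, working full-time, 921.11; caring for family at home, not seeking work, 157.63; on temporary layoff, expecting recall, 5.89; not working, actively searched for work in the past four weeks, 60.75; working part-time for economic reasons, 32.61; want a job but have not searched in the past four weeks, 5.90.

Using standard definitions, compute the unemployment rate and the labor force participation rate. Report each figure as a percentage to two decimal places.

Employed = 227.63 + 921.11 + 32.61 = 1,181.35 thousand (anyone who worked, including part-time for economic reasons, counts as employed).
Unemployed = 5.89 + 60.75 = 66.64 thousand (jobless and actively searching, or on temporary layoff).
Labor force = 1,181.35 + 66.64 = 1,247.99 thousand.
Not in labor force = 346.06 + 157.63 + 5.90 = 509.59 thousand (those not working and not actively searching are outside the labor force — including those who want a job but have given up searching).
Civilian working-age population = 1,247.99 + 509.59 = 1,757.58 thousand.
Unemployment rate = 66.64 / 1,247.99 = 5.34%.
Labor force participation rate = 1,247.99 / 1,757.58 = 71.01%.

Unemployment rate ≈ 5.34%; labor force participation rate ≈ 71.01%.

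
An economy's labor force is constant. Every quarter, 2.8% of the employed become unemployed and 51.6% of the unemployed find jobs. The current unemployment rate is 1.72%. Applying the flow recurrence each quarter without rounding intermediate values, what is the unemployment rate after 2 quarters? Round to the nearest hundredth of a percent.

With a fixed labor force, u_{t+1} = u_t + s·(1−u_t) − f·u_t = u_t·(1−s−f) + s.
Here 1−s−f = 0.456 and s = 0.028.
u_1 = 0.017200 × 0.456 + 0.028 = 0.035843.
u_2 = 0.035843 × 0.456 + 0.028 = 0.044344.

Unemployment rate after two quarters ≈ 4.43%.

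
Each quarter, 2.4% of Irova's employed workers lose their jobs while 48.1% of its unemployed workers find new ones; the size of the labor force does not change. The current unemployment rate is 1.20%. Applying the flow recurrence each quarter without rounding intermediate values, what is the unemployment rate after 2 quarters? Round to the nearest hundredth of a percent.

With a fixed labor force, u_{t+1} = u_t + s·(1−u_t) − f·u_t = u_t·(1−s−f) + s.
Here 1−s−f = 0.495 and s = 0.024.
u_1 = 0.012000 × 0.495 + 0.024 = 0.029940.
u_2 = 0.029940 × 0.495 + 0.024 = 0.038820.

Unemployment rate after two quarters ≈ 3.88%.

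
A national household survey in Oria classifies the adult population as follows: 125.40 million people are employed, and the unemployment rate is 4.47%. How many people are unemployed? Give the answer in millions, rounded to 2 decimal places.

About 5.87 million are unemployed.

Let U be the number unemployed. The labor force is E + U, and U/(E+U) = 0.0447.
So U = 0.0447 × 125.40 / (1 − 0.0447) = 5.6054 / 0.9553 ≈ 5.87 million.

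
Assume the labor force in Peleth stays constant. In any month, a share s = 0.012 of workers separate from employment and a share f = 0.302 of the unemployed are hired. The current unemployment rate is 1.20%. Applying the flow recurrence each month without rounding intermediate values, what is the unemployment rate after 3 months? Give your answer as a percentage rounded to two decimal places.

With a fixed labor force, u_{t+1} = u_t + s·(1−u_t) − f·u_t = u_t·(1−s−f) + s.
Here 1−s−f = 0.686 and s = 0.012.
u_1 = 0.012000 × 0.686 + 0.012 = 0.020232.
u_2 = 0.020232 × 0.686 + 0.012 = 0.025879.
u_3 = 0.025879 × 0.686 + 0.012 = 0.029753.

Unemployment rate after three months ≈ 2.98%.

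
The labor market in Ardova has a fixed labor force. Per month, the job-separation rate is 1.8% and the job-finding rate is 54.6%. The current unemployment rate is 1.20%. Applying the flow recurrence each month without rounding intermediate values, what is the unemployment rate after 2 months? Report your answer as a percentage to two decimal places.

With a fixed labor force, u_{t+1} = u_t + s·(1−u_t) − f·u_t = u_t·(1−s−f) + s.
Here 1−s−f = 0.436 and s = 0.018.
u_1 = 0.012000 × 0.436 + 0.018 = 0.023232.
u_2 = 0.023232 × 0.436 + 0.018 = 0.028129.

Unemployment rate after two months ≈ 2.81%.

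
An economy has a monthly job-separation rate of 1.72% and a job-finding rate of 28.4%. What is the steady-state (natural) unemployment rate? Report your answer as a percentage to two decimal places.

At steady state the flows balance: s·E = f·U, so U/(E+U) = s/(s+f).
u* = 1.72 / (1.72 + 28.4) = 1.72 / 30.12 = 5.71%.

Steady-state unemployment rate ≈ 5.71%.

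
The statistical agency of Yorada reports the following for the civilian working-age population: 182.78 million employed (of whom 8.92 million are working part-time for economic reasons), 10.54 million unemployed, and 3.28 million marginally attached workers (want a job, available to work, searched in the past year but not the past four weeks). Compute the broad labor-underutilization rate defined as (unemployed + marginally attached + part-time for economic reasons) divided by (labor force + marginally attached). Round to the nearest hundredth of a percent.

Labor force = 182.78 + 10.54 = 193.32 million.
Numerator = 10.54 + 3.28 + 8.92 = 22.74 million.
Denominator = 193.32 + 3.28 = 196.60 million.
Broad rate = 22.74 / 196.60 = 11.57%.

Broad underutilization rate ≈ 11.57%.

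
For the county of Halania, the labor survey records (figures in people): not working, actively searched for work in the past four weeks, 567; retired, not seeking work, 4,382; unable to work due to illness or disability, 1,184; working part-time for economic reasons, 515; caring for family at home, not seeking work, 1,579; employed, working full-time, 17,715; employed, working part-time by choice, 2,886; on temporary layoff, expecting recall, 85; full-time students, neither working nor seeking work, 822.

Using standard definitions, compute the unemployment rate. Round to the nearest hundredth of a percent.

Employed = 515 + 17,715 + 2,886 = 21,116 (anyone who worked, including part-time for economic reasons, counts as employed).
Unemployed = 567 + 85 = 652 (jobless and actively searching, or on temporary layoff).
Labor force = 21,116 + 652 = 21,768.
Unemployment rate = 652 / 21,768 = 3.00%.

Unemployment rate ≈ 3.00%.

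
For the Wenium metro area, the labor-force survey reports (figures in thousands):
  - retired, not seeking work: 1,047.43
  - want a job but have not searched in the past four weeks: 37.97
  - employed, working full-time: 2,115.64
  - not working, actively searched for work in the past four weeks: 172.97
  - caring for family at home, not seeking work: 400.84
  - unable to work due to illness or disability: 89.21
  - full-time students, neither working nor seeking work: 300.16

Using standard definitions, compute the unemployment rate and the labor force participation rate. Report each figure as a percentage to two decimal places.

Employed = 2,115.64 thousand.
Unemployed = 172.97 thousand.
Labor force = 2,115.64 + 172.97 = 2,288.61 thousand.
Not in labor force = 1,047.43 + 37.97 + 400.84 + 89.21 + 300.16 = 1,875.61 thousand (those not working and not actively searching are outside the labor force — including those who want a job but have given up searching).
Civilian working-age population = 2,288.61 + 1,875.61 = 4,164.22 thousand.
Unemployment rate = 172.97 / 2,288.61 = 7.56%.
Labor force participation rate = 2,288.61 / 4,164.22 = 54.96%.

Unemployment rate ≈ 7.56%; labor force participation rate ≈ 54.96%.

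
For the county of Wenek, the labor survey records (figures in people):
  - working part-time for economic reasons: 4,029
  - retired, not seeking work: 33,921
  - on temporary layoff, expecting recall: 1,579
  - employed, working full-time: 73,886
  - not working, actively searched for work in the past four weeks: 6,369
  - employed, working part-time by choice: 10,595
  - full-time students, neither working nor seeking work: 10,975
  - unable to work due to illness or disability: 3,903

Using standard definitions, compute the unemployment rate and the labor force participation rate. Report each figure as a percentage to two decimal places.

Employed = 4,029 + 73,886 + 10,595 = 88,510 (anyone who worked, including part-time for economic reasons, counts as employed).
Unemployed = 1,579 + 6,369 = 7,948 (jobless and actively searching, or on temporary layoff).
Labor force = 88,510 + 7,948 = 96,458.
Not in labor force = 33,921 + 10,975 + 3,903 = 48,799 (those not working and not actively searching are outside the labor force).
Civilian working-age population = 96,458 + 48,799 = 145,257.
Unemployment rate = 7,948 / 96,458 = 8.24%.
Labor force participation rate = 96,458 / 145,257 = 66.41%.

Unemployment rate ≈ 8.24%; labor force participation rate ≈ 66.41%.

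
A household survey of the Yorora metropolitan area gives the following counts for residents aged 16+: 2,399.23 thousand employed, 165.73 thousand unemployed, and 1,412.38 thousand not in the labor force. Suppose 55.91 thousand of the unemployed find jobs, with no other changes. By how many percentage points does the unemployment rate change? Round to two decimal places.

Initially, labor force = 2,399.23 + 165.73 = 2,564.96 thousand, so u = 165.73/2,564.96 = 6.46%.
After the change, unemployed falls and employed rises by 55.91; labor force unchanged → E = 2,455.14, U = 109.82, labor force = 2,564.96 thousand.
New unemployment rate = 109.82 / 2,564.96 = 4.28%.
Change = 4.28% − 6.46% = −2.18 percentage points.

The unemployment rate changes by −2.18 percentage points.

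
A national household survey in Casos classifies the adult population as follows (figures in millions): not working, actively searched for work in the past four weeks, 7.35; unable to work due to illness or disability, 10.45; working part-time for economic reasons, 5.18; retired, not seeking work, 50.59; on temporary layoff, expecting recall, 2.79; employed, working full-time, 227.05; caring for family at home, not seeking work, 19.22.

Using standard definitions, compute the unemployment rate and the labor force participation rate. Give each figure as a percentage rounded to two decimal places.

Employed = 5.18 + 227.05 = 232.23 million (anyone who worked, including part-time for economic reasons, counts as employed).
Unemployed = 7.35 + 2.79 = 10.14 million (jobless and actively searching, or on temporary layoff).
Labor force = 232.23 + 10.14 = 242.37 million.
Not in labor force = 10.45 + 50.59 + 19.22 = 80.26 million (those not working and not actively searching are outside the labor force).
Civilian working-age population = 242.37 + 80.26 = 322.63 million.
Unemployment rate = 10.14 / 242.37 = 4.18%.
Labor force participation rate = 242.37 / 322.63 = 75.12%.

Unemployment rate ≈ 4.18%; labor force participation rate ≈ 75.12%.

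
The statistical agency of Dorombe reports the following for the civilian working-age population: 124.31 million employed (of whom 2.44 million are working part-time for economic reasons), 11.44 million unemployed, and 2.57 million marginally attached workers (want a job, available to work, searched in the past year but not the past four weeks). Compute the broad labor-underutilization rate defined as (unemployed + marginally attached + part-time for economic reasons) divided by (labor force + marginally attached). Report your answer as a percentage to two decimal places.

Broad underutilization rate ≈ 11.89%.

Labor force = 124.31 + 11.44 = 135.75 million.
Numerator = 11.44 + 2.57 + 2.44 = 16.45 million.
Denominator = 135.75 + 2.57 = 138.32 million.
Broad rate = 16.45 / 138.32 = 11.89%.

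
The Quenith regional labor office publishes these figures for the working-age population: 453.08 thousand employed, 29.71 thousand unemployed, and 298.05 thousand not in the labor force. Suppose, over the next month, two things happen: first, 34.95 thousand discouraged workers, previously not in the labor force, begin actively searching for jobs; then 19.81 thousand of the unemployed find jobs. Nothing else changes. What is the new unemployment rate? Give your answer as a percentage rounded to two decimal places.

New unemployment rate ≈ 8.66%.

Initially, labor force = 453.08 + 29.71 = 482.79 thousand, so u = 29.71/482.79 = 6.15%.
After the first change, unemployed and labor force both rise by 34.95 → E = 453.08, U = 64.66, labor force = 517.74 thousand.
After the second change, unemployed falls and employed rises by 19.81; labor force unchanged → E = 472.89, U = 44.85, labor force = 517.74 thousand.
New unemployment rate = 44.85 / 517.74 = 8.66%.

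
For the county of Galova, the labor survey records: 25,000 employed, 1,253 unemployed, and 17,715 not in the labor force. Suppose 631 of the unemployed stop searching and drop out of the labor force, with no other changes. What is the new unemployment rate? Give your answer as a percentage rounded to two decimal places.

New unemployment rate ≈ 2.43%.

Initially, labor force = 25,000 + 1,253 = 26,253, so u = 1,253/26,253 = 4.77%.
After the change, unemployed and labor force both fall by 631 → E = 25,000, U = 622, labor force = 25,622.
New unemployment rate = 622 / 25,622 = 2.43%.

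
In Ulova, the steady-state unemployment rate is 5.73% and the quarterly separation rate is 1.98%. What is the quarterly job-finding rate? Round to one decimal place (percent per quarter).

Job-finding rate ≈ 32.6% per quarter.

From u* = s/(s+f): f = s·(1−u)/u.
f = 1.98 × (1 − 0.0573) / 0.0573 = 1.8665 / 0.0573 ≈ 32.6% per quarter.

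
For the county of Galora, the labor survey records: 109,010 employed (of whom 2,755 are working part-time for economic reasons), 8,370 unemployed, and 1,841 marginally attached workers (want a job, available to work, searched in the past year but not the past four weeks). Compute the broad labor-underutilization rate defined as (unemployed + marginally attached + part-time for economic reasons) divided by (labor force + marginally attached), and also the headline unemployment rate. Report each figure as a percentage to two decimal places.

Broad underutilization rate ≈ 10.88%; headline unemployment rate ≈ 7.13%.

Labor force = 109,010 + 8,370 = 117,380.
Numerator = 8,370 + 1,841 + 2,755 = 12,966.
Denominator = 117,380 + 1,841 = 119,221.
Broad rate = 12,966 / 119,221 = 10.88%.
Headline unemployment rate = 8,370 / 117,380 = 7.13%.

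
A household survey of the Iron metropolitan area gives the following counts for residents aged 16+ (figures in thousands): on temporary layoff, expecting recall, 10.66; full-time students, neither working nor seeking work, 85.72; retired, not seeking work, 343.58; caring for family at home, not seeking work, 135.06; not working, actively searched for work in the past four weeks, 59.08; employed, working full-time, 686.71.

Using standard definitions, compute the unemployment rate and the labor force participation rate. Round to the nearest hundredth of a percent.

Employed = 686.71 thousand.
Unemployed = 10.66 + 59.08 = 69.74 thousand (jobless and actively searching, or on temporary layoff).
Labor force = 686.71 + 69.74 = 756.45 thousand.
Not in labor force = 85.72 + 343.58 + 135.06 = 564.36 thousand (those not working and not actively searching are outside the labor force).
Civilian working-age population = 756.45 + 564.36 = 1,320.81 thousand.
Unemployment rate = 69.74 / 756.45 = 9.22%.
Labor force participation rate = 756.45 / 1,320.81 = 57.27%.

Unemployment rate ≈ 9.22%; labor force participation rate ≈ 57.27%.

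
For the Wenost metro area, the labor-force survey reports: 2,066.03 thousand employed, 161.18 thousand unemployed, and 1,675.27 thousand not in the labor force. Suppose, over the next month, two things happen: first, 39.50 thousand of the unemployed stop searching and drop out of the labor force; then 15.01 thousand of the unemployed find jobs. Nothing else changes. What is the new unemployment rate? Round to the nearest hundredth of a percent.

New unemployment rate ≈ 4.88%.

Initially, labor force = 2,066.03 + 161.18 = 2,227.21 thousand, so u = 161.18/2,227.21 = 7.24%.
After the first change, unemployed and labor force both fall by 39.50 → E = 2,066.03, U = 121.68, labor force = 2,187.71 thousand.
After the second change, unemployed falls and employed rises by 15.01; labor force unchanged → E = 2,081.04, U = 106.67, labor force = 2,187.71 thousand.
New unemployment rate = 106.67 / 2,187.71 = 4.88%.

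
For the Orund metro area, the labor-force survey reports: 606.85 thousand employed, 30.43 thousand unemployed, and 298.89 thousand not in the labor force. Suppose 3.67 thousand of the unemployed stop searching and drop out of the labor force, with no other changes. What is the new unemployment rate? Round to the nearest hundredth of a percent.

New unemployment rate ≈ 4.22%.

Initially, labor force = 606.85 + 30.43 = 637.28 thousand, so u = 30.43/637.28 = 4.77%.
After the change, unemployed and labor force both fall by 3.67 → E = 606.85, U = 26.76, labor force = 633.61 thousand.
New unemployment rate = 26.76 / 633.61 = 4.22%.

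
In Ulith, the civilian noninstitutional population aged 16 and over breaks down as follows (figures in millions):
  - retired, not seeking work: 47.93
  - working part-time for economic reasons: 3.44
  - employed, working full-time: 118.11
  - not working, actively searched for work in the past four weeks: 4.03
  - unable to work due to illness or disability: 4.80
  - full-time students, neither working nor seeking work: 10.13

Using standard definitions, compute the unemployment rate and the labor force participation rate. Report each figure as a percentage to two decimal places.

Unemployment rate ≈ 3.21%; labor force participation rate ≈ 66.64%.

Employed = 3.44 + 118.11 = 121.55 million (anyone who worked, including part-time for economic reasons, counts as employed).
Unemployed = 4.03 million.
Labor force = 121.55 + 4.03 = 125.58 million.
Not in labor force = 47.93 + 4.80 + 10.13 = 62.86 million (those not working and not actively searching are outside the labor force).
Civilian working-age population = 125.58 + 62.86 = 188.44 million.
Unemployment rate = 4.03 / 125.58 = 3.21%.
Labor force participation rate = 125.58 / 188.44 = 66.64%.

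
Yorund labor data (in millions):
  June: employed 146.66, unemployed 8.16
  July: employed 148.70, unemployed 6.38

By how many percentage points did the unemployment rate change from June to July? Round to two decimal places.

June: labor force = 146.66 + 8.16 = 154.82; u = 8.16/154.82 = 5.27%.
July: labor force = 148.70 + 6.38 = 155.08; u = 6.38/155.08 = 4.11%.
Change = 4.11% − 5.27% = −1.16 pp.

The unemployment rate changed by −1.16 percentage points.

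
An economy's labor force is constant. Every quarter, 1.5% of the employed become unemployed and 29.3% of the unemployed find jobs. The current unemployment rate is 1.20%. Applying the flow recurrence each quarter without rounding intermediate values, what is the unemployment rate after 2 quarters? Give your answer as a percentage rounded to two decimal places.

With a fixed labor force, u_{t+1} = u_t + s·(1−u_t) − f·u_t = u_t·(1−s−f) + s.
Here 1−s−f = 0.692 and s = 0.015.
u_1 = 0.012000 × 0.692 + 0.015 = 0.023304.
u_2 = 0.023304 × 0.692 + 0.015 = 0.031126.

Unemployment rate after two quarters ≈ 3.11%.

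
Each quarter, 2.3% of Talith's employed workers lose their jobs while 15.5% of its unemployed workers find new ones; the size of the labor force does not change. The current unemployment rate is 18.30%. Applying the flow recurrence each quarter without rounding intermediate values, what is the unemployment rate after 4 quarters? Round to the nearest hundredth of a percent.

With a fixed labor force, u_{t+1} = u_t + s·(1−u_t) − f·u_t = u_t·(1−s−f) + s.
Here 1−s−f = 0.822 and s = 0.023.
u_1 = 0.183000 × 0.822 + 0.023 = 0.173426.
u_2 = 0.173426 × 0.822 + 0.023 = 0.165556.
u_3 = 0.165556 × 0.822 + 0.023 = 0.159087.
u_4 = 0.159087 × 0.822 + 0.023 = 0.153770.

Unemployment rate after four quarters ≈ 15.38%.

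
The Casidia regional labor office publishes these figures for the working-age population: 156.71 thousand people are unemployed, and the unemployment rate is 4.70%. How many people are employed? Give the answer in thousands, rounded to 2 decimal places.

About 3,177.55 thousand are employed.

Labor force = U / u = 156.71 / 0.0470 ≈ 3,334.26 thousand.
Employed = labor force − unemployed = 3,334.26 − 156.71 = 3,177.55 thousand.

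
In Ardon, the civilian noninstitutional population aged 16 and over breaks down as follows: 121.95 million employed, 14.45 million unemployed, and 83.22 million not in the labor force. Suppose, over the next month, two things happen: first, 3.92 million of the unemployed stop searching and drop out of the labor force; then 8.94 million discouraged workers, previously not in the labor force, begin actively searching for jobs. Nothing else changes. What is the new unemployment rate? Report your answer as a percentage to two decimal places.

Initially, labor force = 121.95 + 14.45 = 136.40 million, so u = 14.45/136.40 = 10.59%.
After the first change, unemployed and labor force both fall by 3.92 → E = 121.95, U = 10.53, labor force = 132.48 million.
After the second change, unemployed and labor force both rise by 8.94 → E = 121.95, U = 19.47, labor force = 141.42 million.
New unemployment rate = 19.47 / 141.42 = 13.77%.

New unemployment rate ≈ 13.77%.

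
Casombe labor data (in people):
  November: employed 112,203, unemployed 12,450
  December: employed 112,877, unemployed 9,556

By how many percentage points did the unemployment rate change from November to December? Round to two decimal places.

The unemployment rate changed by −2.18 percentage points.

November: labor force = 112,203 + 12,450 = 124,653; u = 12,450/124,653 = 9.99%.
December: labor force = 112,877 + 9,556 = 122,433; u = 9,556/122,433 = 7.81%.
Change = 7.81% − 9.99% = −2.18 pp.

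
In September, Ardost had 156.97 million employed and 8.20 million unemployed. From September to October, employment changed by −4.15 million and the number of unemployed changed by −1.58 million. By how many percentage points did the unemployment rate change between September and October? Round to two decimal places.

September: labor force = 156.97 + 8.20 = 165.17; u = 8.20/165.17 = 4.96%.
October: labor force = 152.82 + 6.62 = 159.44; u = 6.62/159.44 = 4.15%.
Change = 4.15% − 4.96% = −0.81 pp.

The unemployment rate changed by −0.81 percentage points.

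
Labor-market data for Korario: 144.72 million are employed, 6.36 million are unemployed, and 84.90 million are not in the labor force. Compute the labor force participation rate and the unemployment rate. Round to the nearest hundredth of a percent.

Labor force participation rate ≈ 64.02%; unemployment rate ≈ 4.21%.

Labor force = employed + unemployed = 144.72 + 6.36 = 151.08 million.
Working-age population = 151.08 + 84.90 = 235.98 million.
Unemployment rate = 6.36 / 151.08 = 4.21%.
Labor force participation rate = 151.08 / 235.98 = 64.02%.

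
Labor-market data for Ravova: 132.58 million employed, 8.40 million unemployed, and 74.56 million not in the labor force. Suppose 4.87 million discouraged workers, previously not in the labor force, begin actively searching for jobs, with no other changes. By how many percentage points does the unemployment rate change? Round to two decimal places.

Initially, labor force = 132.58 + 8.40 = 140.98 million, so u = 8.40/140.98 = 5.96%.
After the change, unemployed and labor force both rise by 4.87 → E = 132.58, U = 13.27, labor force = 145.85 million.
New unemployment rate = 13.27 / 145.85 = 9.10%.
Change = 9.10% − 5.96% = +3.14 percentage points.

The unemployment rate changes by +3.14 percentage points.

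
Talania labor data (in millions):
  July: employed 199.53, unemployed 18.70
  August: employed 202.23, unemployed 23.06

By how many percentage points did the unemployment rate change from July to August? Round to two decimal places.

The unemployment rate changed by +1.67 percentage points.

July: labor force = 199.53 + 18.70 = 218.23; u = 18.70/218.23 = 8.57%.
August: labor force = 202.23 + 23.06 = 225.29; u = 23.06/225.29 = 10.24%.
Change = 10.24% − 8.57% = +1.67 pp.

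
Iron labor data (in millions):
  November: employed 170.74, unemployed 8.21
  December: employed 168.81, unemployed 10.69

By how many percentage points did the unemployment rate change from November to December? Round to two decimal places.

November: labor force = 170.74 + 8.21 = 178.95; u = 8.21/178.95 = 4.59%.
December: labor force = 168.81 + 10.69 = 179.50; u = 10.69/179.50 = 5.96%.
Change = 5.96% − 4.59% = +1.37 pp.

The unemployment rate changed by +1.37 percentage points.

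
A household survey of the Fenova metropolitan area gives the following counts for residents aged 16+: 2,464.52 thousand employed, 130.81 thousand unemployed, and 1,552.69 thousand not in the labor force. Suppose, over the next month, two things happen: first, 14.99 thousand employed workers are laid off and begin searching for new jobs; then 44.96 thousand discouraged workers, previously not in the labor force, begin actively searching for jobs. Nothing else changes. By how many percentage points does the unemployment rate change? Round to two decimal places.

Initially, labor force = 2,464.52 + 130.81 = 2,595.33 thousand, so u = 130.81/2,595.33 = 5.04%.
After the first change, employed falls and unemployed rises by 14.99; labor force unchanged → E = 2,449.53, U = 145.80, labor force = 2,595.33 thousand.
After the second change, unemployed and labor force both rise by 44.96 → E = 2,449.53, U = 190.76, labor force = 2,640.29 thousand.
New unemployment rate = 190.76 / 2,640.29 = 7.22%.
Change = 7.22% − 5.04% = +2.18 percentage points.

The unemployment rate changes by +2.18 percentage points.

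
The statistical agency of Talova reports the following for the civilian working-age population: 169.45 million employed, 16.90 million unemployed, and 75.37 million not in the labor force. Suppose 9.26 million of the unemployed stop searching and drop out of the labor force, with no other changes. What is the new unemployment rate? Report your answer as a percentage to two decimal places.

New unemployment rate ≈ 4.31%.

Initially, labor force = 169.45 + 16.90 = 186.35 million, so u = 16.90/186.35 = 9.07%.
After the change, unemployed and labor force both fall by 9.26 → E = 169.45, U = 7.64, labor force = 177.09 million.
New unemployment rate = 7.64 / 177.09 = 4.31%.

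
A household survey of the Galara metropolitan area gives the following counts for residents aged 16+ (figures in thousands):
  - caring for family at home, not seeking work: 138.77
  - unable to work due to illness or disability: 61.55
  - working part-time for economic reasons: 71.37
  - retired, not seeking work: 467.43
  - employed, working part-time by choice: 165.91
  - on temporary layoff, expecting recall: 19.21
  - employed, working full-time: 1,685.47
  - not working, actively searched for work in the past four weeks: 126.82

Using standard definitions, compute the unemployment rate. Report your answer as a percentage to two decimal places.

Unemployment rate ≈ 7.06%.

Employed = 71.37 + 165.91 + 1,685.47 = 1,922.75 thousand (anyone who worked, including part-time for economic reasons, counts as employed).
Unemployed = 19.21 + 126.82 = 146.03 thousand (jobless and actively searching, or on temporary layoff).
Labor force = 1,922.75 + 146.03 = 2,068.78 thousand.
Unemployment rate = 146.03 / 2,068.78 = 7.06%.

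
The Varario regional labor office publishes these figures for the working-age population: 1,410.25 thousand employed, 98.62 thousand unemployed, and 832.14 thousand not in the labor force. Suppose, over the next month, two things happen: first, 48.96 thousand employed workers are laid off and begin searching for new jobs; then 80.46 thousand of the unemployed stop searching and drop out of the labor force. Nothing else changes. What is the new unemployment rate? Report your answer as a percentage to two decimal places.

Initially, labor force = 1,410.25 + 98.62 = 1,508.87 thousand, so u = 98.62/1,508.87 = 6.54%.
After the first change, employed falls and unemployed rises by 48.96; labor force unchanged → E = 1,361.29, U = 147.58, labor force = 1,508.87 thousand.
After the second change, unemployed and labor force both fall by 80.46 → E = 1,361.29, U = 67.12, labor force = 1,428.41 thousand.
New unemployment rate = 67.12 / 1,428.41 = 4.70%.

New unemployment rate ≈ 4.70%.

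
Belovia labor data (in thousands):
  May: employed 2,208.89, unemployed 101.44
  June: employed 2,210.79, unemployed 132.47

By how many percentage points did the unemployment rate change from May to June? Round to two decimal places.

The unemployment rate changed by +1.26 percentage points.

May: labor force = 2,208.89 + 101.44 = 2,310.33; u = 101.44/2,310.33 = 4.39%.
June: labor force = 2,210.79 + 132.47 = 2,343.26; u = 132.47/2,343.26 = 5.65%.
Change = 5.65% − 4.39% = +1.26 pp.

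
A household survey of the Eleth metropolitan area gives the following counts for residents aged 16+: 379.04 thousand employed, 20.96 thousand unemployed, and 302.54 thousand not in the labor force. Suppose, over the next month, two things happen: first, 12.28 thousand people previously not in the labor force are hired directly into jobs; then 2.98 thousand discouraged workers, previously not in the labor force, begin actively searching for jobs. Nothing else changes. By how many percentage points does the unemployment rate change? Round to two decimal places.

The unemployment rate changes by +0.53 percentage points.

Initially, labor force = 379.04 + 20.96 = 400.00 thousand, so u = 20.96/400.00 = 5.24%.
After the first change, employed and labor force both rise by 12.28; unemployed unchanged → E = 391.32, U = 20.96, labor force = 412.28 thousand.
After the second change, unemployed and labor force both rise by 2.98 → E = 391.32, U = 23.94, labor force = 415.26 thousand.
New unemployment rate = 23.94 / 415.26 = 5.77%.
Change = 5.77% − 5.24% = +0.53 percentage points.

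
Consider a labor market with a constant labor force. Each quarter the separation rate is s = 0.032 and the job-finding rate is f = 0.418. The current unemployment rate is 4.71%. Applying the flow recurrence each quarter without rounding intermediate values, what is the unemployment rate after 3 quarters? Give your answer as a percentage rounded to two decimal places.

With a fixed labor force, u_{t+1} = u_t + s·(1−u_t) − f·u_t = u_t·(1−s−f) + s.
Here 1−s−f = 0.550 and s = 0.032.
u_1 = 0.047100 × 0.550 + 0.032 = 0.057905.
u_2 = 0.057905 × 0.550 + 0.032 = 0.063848.
u_3 = 0.063848 × 0.550 + 0.032 = 0.067116.

Unemployment rate after three quarters ≈ 6.71%.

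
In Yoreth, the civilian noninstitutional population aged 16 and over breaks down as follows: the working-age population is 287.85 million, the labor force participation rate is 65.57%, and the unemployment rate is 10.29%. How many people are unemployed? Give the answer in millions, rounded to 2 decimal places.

Labor force = 0.6557 × 287.85 = 188.74 million.
Unemployed = 0.1029 × 188.74 ≈ 19.42 million.

About 19.42 million are unemployed.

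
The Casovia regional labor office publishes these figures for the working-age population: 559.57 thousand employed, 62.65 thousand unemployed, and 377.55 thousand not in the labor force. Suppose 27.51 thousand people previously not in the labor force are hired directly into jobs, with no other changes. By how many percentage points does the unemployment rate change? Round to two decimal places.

Initially, labor force = 559.57 + 62.65 = 622.22 thousand, so u = 62.65/622.22 = 10.07%.
After the change, employed and labor force both rise by 27.51; unemployed unchanged → E = 587.08, U = 62.65, labor force = 649.73 thousand.
New unemployment rate = 62.65 / 649.73 = 9.64%.
Change = 9.64% − 10.07% = −0.43 percentage points.

The unemployment rate changes by −0.43 percentage points.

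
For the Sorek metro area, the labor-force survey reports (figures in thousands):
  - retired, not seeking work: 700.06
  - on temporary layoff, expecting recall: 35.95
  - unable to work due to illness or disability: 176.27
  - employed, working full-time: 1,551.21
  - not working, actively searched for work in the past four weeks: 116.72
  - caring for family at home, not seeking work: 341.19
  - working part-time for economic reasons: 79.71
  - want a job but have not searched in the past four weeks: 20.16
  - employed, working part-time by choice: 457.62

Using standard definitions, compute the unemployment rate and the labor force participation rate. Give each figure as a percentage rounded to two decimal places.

Unemployment rate ≈ 6.81%; labor force participation rate ≈ 64.42%.

Employed = 1,551.21 + 79.71 + 457.62 = 2,088.54 thousand (anyone who worked, including part-time for economic reasons, counts as employed).
Unemployed = 35.95 + 116.72 = 152.67 thousand (jobless and actively searching, or on temporary layoff).
Labor force = 2,088.54 + 152.67 = 2,241.21 thousand.
Not in labor force = 700.06 + 176.27 + 341.19 + 20.16 = 1,237.68 thousand (those not working and not actively searching are outside the labor force — including those who want a job but have given up searching).
Civilian working-age population = 2,241.21 + 1,237.68 = 3,478.89 thousand.
Unemployment rate = 152.67 / 2,241.21 = 6.81%.
Labor force participation rate = 2,241.21 / 3,478.89 = 64.42%.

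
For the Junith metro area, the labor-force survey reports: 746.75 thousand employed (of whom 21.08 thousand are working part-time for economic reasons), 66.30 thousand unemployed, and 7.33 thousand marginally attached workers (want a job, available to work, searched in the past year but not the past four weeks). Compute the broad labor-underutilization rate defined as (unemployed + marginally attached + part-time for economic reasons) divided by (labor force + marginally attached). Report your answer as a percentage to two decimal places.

Labor force = 746.75 + 66.30 = 813.05 thousand.
Numerator = 66.30 + 7.33 + 21.08 = 94.71 thousand.
Denominator = 813.05 + 7.33 = 820.38 thousand.
Broad rate = 94.71 / 820.38 = 11.54%.

Broad underutilization rate ≈ 11.54%.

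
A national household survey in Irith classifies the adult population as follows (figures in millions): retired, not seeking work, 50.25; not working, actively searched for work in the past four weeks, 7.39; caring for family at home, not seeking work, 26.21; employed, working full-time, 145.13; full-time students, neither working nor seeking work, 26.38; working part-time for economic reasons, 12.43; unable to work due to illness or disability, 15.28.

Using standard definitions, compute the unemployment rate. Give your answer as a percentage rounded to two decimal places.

Unemployment rate ≈ 4.48%.

Employed = 145.13 + 12.43 = 157.56 million (anyone who worked, including part-time for economic reasons, counts as employed).
Unemployed = 7.39 million.
Labor force = 157.56 + 7.39 = 164.95 million.
Unemployment rate = 7.39 / 164.95 = 4.48%.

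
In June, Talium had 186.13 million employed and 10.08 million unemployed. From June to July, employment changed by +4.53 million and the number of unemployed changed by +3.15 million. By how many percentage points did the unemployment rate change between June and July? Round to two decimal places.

The unemployment rate changed by +1.35 percentage points.

June: labor force = 186.13 + 10.08 = 196.21; u = 10.08/196.21 = 5.14%.
July: labor force = 190.66 + 13.23 = 203.89; u = 13.23/203.89 = 6.49%.
Change = 6.49% − 5.14% = +1.35 pp.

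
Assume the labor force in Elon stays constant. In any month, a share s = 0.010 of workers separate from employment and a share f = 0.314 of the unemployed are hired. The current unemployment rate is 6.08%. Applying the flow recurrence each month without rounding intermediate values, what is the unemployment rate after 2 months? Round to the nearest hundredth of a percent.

With a fixed labor force, u_{t+1} = u_t + s·(1−u_t) − f·u_t = u_t·(1−s−f) + s.
Here 1−s−f = 0.676 and s = 0.010.
u_1 = 0.060800 × 0.676 + 0.010 = 0.051101.
u_2 = 0.051101 × 0.676 + 0.010 = 0.044544.

Unemployment rate after two months ≈ 4.45%.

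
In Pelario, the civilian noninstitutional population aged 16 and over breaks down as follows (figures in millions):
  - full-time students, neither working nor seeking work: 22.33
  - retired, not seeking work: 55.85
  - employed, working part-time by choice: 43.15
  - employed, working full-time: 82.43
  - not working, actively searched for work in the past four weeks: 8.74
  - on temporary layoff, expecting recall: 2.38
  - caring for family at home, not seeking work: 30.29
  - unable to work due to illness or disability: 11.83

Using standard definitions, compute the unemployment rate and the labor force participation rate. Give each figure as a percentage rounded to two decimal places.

Employed = 43.15 + 82.43 = 125.58 million.
Unemployed = 8.74 + 2.38 = 11.12 million (jobless and actively searching, or on temporary layoff).
Labor force = 125.58 + 11.12 = 136.70 million.
Not in labor force = 22.33 + 55.85 + 30.29 + 11.83 = 120.30 million (those not working and not actively searching are outside the labor force).
Civilian working-age population = 136.70 + 120.30 = 257.00 million.
Unemployment rate = 11.12 / 136.70 = 8.13%.
Labor force participation rate = 136.70 / 257.00 = 53.19%.

Unemployment rate ≈ 8.13%; labor force participation rate ≈ 53.19%.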